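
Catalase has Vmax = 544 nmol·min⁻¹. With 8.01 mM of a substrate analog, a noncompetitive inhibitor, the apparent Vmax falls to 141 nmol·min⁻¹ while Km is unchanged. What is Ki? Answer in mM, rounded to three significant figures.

2.80 mM

Noncompetitive: Vmax,app = Vmax/α with α = 1 + [I]/Ki.
α = Vmax/Vmax,app = 544/141 = 3.858.
Since α = 1 + [I]/Ki, [I]/Ki = 3.858 − 1 = 2.858 and Ki = 8.01/2.858 = 2.80 mM.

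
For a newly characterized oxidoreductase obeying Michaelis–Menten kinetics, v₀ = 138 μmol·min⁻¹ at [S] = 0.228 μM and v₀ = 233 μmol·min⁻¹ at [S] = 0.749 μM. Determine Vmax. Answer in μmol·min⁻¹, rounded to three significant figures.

333 μmol·min⁻¹

From v = Vmax[S]/(Km+[S]), each point gives Vmax = v(Km+[S])/[S].
Equating: 138(Km+0.228)/0.228 = 233(Km+0.749)/0.749.
605.3·Km + 138 = 311.1·Km + 233, so (605.3 − 311.1)·Km = 233 − 138.
Km = 95.00/294.2 = 0.323 μM; then Vmax = 138(0.323+0.228)/0.228 = 333 μmol·min⁻¹.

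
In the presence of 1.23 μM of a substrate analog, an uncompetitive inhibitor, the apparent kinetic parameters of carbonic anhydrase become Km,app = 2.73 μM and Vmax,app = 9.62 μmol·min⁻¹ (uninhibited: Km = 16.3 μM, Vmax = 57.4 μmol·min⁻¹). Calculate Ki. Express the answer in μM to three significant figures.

Uncompetitive: Vmax,app = Vmax/α (and Km,app = Km/α) with α = 1 + [I]/Ki.
α = Vmax/Vmax,app = 57.4/9.62 = 5.967.
Since α = 1 + [I]/Ki, [I]/Ki = 5.967 − 1 = 4.967 and Ki = 1.23/4.967 = 0.248 μM.

0.248 μM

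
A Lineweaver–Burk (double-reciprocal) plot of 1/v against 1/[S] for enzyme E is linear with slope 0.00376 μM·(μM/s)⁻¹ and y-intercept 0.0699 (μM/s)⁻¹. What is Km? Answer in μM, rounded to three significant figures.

0.0538 μM

y-intercept = 1/Vmax ⇒ Vmax = 14.3 μM/s; slope = Km/Vmax ⇒ Km = slope × Vmax.
Km = 0.00376 × 14.3 = 0.0538 μM.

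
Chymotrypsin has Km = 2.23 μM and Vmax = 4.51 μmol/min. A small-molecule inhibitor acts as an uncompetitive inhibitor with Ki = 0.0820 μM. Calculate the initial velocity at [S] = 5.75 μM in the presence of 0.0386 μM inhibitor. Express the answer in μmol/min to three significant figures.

2.43 μmol/min

α = 1 + [I]/Ki = 1 + 0.0386/0.0820 = 1.471.
For an uncompetitive inhibitor, both parameters are divided by α, giving Vmax/α and Km/α: Km,app = 1.52 μM, Vmax,app = 3.07 μmol/min.
v = Vmax,app·[S]/(Km,app + [S]) = 3.07 × 5.75/(1.52 + 5.75) = 2.43 μmol/min.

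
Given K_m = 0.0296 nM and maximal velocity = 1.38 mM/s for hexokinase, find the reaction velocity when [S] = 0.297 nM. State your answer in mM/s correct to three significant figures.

1.25 mM/s

[S]/(Km+[S]) = 0.297/0.3266 = 0.9094, the fractional saturation.
v = 0.9094 × Vmax = 0.9094 × 1.38 = 1.25 mM/s.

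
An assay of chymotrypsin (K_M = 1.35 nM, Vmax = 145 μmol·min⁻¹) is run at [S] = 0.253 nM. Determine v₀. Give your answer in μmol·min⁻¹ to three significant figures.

22.9 μmol·min⁻¹

v = Vmax·[S]/(Km + [S]) = 145 × 0.253 / (1.35 + 0.253)
  = 36.68 / 1.603 = 22.9 μmol·min⁻¹.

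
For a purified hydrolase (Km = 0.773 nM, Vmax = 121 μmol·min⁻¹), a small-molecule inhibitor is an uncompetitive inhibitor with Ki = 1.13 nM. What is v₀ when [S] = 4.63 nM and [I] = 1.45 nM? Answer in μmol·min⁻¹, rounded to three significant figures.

With α = 1 + [I]/Ki = 1 + 1.45/1.13 = 2.283, the uncompetitive rate law is v = (Vmax/α)·[S] / (Km/α + [S]).
v = (121/2.283)×4.63 / (0.773/2.283 + 4.63) = 245.4/4.969 = 49.4 μmol·min⁻¹.

49.4 μmol·min⁻¹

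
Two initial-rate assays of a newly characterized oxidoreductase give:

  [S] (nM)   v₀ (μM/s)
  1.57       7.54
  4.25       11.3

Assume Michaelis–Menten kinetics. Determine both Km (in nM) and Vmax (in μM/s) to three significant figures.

From v = Vmax[S]/(Km+[S]), each point gives Vmax = v(Km+[S])/[S].
Equating: 7.54(Km+1.57)/1.57 = 11.3(Km+4.25)/4.25.
4.803·Km + 7.54 = 2.659·Km + 11.3, so (4.803 − 2.659)·Km = 11.3 − 7.54.
Km = 3.760/2.144 = 1.75 nM; then Vmax = 7.54(1.75+1.57)/1.57 = 16.0 μM/s.

Km = 1.75 nM; Vmax = 16.0 μM/s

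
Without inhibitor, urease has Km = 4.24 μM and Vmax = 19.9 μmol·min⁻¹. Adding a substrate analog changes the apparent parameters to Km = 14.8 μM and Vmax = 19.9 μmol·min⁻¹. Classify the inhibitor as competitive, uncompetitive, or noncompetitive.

Km increases (4.24 → 14.8 μM) while Vmax is unchanged — the hallmark of competitive inhibition.

competitive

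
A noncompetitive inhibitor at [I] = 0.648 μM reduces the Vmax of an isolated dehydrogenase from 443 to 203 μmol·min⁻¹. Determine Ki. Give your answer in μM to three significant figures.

0.548 μM

Noncompetitive: Vmax,app = Vmax/α with α = 1 + [I]/Ki.
α = Vmax/Vmax,app = 443/203 = 2.182.
Since α = 1 + [I]/Ki, [I]/Ki = 2.182 − 1 = 1.182 and Ki = 0.648/1.182 = 0.548 μM.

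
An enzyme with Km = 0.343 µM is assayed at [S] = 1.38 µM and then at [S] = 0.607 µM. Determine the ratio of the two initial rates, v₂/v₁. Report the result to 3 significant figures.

0.798

The fractional saturations are [S]/(Km+[S]) = 1.38/1.723 = 0.8009 and 0.607/0.9500 = 0.6389.
v₂/v₁ is just their ratio: 0.6389/0.8009 = 0.798.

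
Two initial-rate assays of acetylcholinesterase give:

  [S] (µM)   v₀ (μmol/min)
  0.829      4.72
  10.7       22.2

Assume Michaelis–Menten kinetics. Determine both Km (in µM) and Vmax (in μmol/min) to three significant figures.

From v = Vmax[S]/(Km+[S]), each point gives Vmax = v(Km+[S])/[S].
Equating: 4.72(Km+0.829)/0.829 = 22.2(Km+10.7)/10.7.
5.694·Km + 4.72 = 2.075·Km + 22.2, so (5.694 − 2.075)·Km = 22.2 − 4.72.
Km = 17.48/3.619 = 4.83 µM; then Vmax = 4.72(4.83+0.829)/0.829 = 32.2 μmol/min.

Km = 4.83 µM; Vmax = 32.2 μmol/min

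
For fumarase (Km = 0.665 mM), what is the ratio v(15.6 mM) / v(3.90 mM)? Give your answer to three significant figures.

The fractional saturations are [S]/(Km+[S]) = 3.90/4.565 = 0.8543 and 15.6/16.26 = 0.9591.
v₂/v₁ is just their ratio: 0.9591/0.8543 = 1.12.

1.12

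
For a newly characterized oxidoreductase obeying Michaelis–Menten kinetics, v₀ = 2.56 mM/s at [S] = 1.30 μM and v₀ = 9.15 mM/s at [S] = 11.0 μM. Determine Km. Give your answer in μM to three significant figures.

In reciprocal form, 1/v = (Km/Vmax)·(1/[S]) + 1/Vmax. The two points give (1/[S], 1/v) = (0.7692, 0.3906) and (0.09091, 0.1093).
Slope = (0.3906 − 0.1093)/(0.7692 − 0.09091) = 0.4148; intercept = 0.3906 − 0.4148×0.7692 = 0.07158.
Vmax = 1/intercept = 14.0 mM/s; Km = slope × Vmax = 0.4148 × 14.0 = 5.79 μM.

5.79 μM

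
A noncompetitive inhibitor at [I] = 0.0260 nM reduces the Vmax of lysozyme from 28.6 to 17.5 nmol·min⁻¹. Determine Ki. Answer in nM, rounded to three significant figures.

0.0410 nM

Noncompetitive: Vmax,app = Vmax/α with α = 1 + [I]/Ki.
α = Vmax/Vmax,app = 28.6/17.5 = 1.634.
Ki = [I]/(α − 1) = 0.0260/0.6343 = 0.0410 nM.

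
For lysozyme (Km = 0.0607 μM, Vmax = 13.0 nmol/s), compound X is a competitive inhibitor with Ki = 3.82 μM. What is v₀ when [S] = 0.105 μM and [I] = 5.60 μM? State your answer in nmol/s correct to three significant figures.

With α = 1 + [I]/Ki = 1 + 5.60/3.82 = 2.466, the competitive rate law is v = Vmax[S] / (αKm + [S]).
v = 13.0×0.105 / (2.466×0.0607 + 0.105) = 1.365/0.2547 = 5.36 nmol/s.

5.36 nmol/s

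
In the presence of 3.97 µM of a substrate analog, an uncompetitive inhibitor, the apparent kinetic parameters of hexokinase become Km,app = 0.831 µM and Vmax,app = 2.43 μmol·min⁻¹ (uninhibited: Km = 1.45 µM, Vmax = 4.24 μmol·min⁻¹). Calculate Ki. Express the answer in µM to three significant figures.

Uncompetitive: Vmax,app = Vmax/α (and Km,app = Km/α) with α = 1 + [I]/Ki.
α = Vmax/Vmax,app = 4.24/2.43 = 1.745.
Ki = [I]/(α − 1) = 3.97/0.7449 = 5.33 µM.

5.33 µM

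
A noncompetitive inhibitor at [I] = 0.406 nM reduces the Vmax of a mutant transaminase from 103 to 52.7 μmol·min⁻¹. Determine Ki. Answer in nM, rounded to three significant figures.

0.425 nM

Noncompetitive: Vmax,app = Vmax/α with α = 1 + [I]/Ki.
α = Vmax/Vmax,app = 103/52.7 = 1.954.
Since α = 1 + [I]/Ki, [I]/Ki = 1.954 − 1 = 0.9545 and Ki = 0.406/0.9545 = 0.425 nM.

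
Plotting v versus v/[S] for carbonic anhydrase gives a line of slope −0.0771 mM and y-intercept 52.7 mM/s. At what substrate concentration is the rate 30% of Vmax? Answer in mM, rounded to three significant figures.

0.0330 mM

The Eadie–Hofstee slope gives Km = 0.0771 mM (slope = −Km).
v/Vmax = [S]/(Km+[S]) = 0.3 ⇒ [S] = Km·0.3/(1−0.3) = 0.0771 × 0.4286 = 0.0330 mM.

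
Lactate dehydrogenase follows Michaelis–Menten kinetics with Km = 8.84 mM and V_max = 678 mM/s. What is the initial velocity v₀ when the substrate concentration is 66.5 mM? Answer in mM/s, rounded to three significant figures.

v = Vmax·[S]/(Km + [S]) = 678 × 66.5 / (8.84 + 66.5)
  = 45090 / 75.34 = 598 mM/s.

598 mM/s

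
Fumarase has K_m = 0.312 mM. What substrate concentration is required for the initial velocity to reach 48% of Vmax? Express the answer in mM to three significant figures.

0.288 mM

v/Vmax = [S]/(Km+[S]) = 0.48, so [S] = Km·0.48/(1 − 0.48) = 0.312 × 0.9231.
[S] = 0.288 mM.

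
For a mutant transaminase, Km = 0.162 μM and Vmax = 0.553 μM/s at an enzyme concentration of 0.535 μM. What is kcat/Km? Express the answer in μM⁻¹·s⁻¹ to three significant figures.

kcat = Vmax/[E]total = 0.553/0.535 = 1.03 s⁻¹.
kcat/Km = 1.03/0.162 = 6.38 μM⁻¹·s⁻¹.

6.38 μM⁻¹·s⁻¹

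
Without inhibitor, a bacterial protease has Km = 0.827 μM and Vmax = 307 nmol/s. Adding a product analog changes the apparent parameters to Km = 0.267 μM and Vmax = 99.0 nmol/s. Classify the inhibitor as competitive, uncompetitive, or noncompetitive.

uncompetitive

Both Km and Vmax decrease by the same factor (~3.10-fold) — characteristic of uncompetitive inhibition.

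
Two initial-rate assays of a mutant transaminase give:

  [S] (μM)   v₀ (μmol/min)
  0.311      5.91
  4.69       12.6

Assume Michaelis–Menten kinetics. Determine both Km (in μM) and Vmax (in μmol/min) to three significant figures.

In reciprocal form, 1/v = (Km/Vmax)·(1/[S]) + 1/Vmax. The two points give (1/[S], 1/v) = (3.215, 0.1692) and (0.2132, 0.07937).
Slope = (0.1692 − 0.07937)/(3.215 − 0.2132) = 0.02992; intercept = 0.1692 − 0.02992×3.215 = 0.07298.
Vmax = 1/intercept = 13.7 μmol/min; Km = slope × Vmax = 0.02992 × 13.7 = 0.410 μM.

Km = 0.410 μM; Vmax = 13.7 μmol/min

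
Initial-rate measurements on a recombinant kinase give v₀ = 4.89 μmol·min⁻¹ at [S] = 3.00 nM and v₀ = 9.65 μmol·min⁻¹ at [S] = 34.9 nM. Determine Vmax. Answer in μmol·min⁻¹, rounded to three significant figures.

From v = Vmax[S]/(Km+[S]), each point gives Vmax = v(Km+[S])/[S].
Equating: 4.89(Km+3.00)/3.00 = 9.65(Km+34.9)/34.9.
1.630·Km + 4.89 = 0.2765·Km + 9.65, so (1.630 − 0.2765)·Km = 9.65 − 4.89.
Km = 4.760/1.353 = 3.52 nM; then Vmax = 4.89(3.52+3.00)/3.00 = 10.6 μmol·min⁻¹.

10.6 μmol·min⁻¹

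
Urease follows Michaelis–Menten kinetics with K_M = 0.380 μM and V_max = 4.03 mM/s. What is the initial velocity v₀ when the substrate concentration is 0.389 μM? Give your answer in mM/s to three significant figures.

[S]/(Km+[S]) = 0.389/0.7690 = 0.5059, the fractional saturation.
v = 0.5059 × Vmax = 0.5059 × 4.03 = 2.04 mM/s.

2.04 mM/s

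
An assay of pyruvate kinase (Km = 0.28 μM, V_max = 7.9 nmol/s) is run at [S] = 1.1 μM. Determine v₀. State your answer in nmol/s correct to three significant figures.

6.30 nmol/s

v = Vmax·[S]/(Km + [S]) = 7.9 × 1.1 / (0.28 + 1.1)
  = 8.690 / 1.380 = 6.30 nmol/s.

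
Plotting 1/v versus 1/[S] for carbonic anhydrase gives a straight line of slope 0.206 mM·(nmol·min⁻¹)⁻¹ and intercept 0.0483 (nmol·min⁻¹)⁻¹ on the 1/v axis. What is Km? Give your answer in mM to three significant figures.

4.27 mM

y-intercept = 1/Vmax ⇒ Vmax = 20.7 nmol·min⁻¹; slope = Km/Vmax ⇒ Km = slope × Vmax.
Km = 0.206 × 20.7 = 4.27 mM.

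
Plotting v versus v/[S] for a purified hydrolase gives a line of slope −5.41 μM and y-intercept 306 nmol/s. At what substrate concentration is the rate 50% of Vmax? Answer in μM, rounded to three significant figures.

The Eadie–Hofstee slope gives Km = 5.41 μM (slope = −Km).
v/Vmax = [S]/(Km+[S]) = 0.5 ⇒ [S] = Km·0.5/(1−0.5) = 5.41 × 1.000 = 5.41 μM.

5.41 μM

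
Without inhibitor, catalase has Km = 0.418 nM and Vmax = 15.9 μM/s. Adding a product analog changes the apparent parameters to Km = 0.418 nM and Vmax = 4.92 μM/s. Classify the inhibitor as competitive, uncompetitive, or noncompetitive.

noncompetitive

Vmax decreases (15.9 → 4.92 μM/s) while Km is unchanged — pure noncompetitive inhibition.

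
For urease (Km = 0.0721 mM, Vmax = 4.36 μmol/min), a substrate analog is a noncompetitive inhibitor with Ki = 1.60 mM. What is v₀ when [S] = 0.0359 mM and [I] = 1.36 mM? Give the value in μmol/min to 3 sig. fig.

α = 1 + [I]/Ki = 1 + 1.36/1.60 = 1.850.
For a noncompetitive inhibitor, Vmax is reduced to Vmax/α while Km is unchanged: Km,app = 0.0721 mM, Vmax,app = 2.36 μmol/min.
v = Vmax,app·[S]/(Km,app + [S]) = 2.36 × 0.0359/(0.0721 + 0.0359) = 0.783 μmol/min.

0.783 μmol/min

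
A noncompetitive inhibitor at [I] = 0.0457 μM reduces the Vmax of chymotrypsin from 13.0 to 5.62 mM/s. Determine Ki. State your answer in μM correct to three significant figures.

Noncompetitive: Vmax,app = Vmax/α with α = 1 + [I]/Ki.
α = Vmax/Vmax,app = 13.0/5.62 = 2.313.
Ki = [I]/(α − 1) = 0.0457/1.313 = 0.0348 μM.

0.0348 μM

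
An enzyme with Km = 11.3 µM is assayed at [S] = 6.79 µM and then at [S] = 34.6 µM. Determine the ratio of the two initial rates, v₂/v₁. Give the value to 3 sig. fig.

2.01

The fractional saturations are [S]/(Km+[S]) = 6.79/18.09 = 0.3753 and 34.6/45.90 = 0.7538.
v₂/v₁ is just their ratio: 0.7538/0.3753 = 2.01.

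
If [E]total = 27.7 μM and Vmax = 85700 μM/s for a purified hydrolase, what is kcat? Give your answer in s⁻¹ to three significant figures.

3090 s⁻¹

kcat = Vmax/[E]total = 85700 μM/s / 27.7 μM = 3090 s⁻¹.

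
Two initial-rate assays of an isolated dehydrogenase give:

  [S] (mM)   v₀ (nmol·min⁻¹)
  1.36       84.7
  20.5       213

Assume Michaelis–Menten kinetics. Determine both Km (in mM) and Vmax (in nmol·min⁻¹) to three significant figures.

In reciprocal form, 1/v = (Km/Vmax)·(1/[S]) + 1/Vmax. The two points give (1/[S], 1/v) = (0.7353, 0.01181) and (0.04878, 0.004695).
Slope = (0.01181 − 0.004695)/(0.7353 − 0.04878) = 0.01036; intercept = 0.01181 − 0.01036×0.7353 = 0.004190.
Vmax = 1/intercept = 239 nmol·min⁻¹; Km = slope × Vmax = 0.01036 × 239 = 2.47 mM.

Km = 2.47 mM; Vmax = 239 nmol·min⁻¹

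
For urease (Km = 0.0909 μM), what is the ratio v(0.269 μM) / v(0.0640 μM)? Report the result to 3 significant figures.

Since Vmax cancels, v₂/v₁ = [S]₂(Km+[S]₁) / [S]₁(Km+[S]₂).
= 0.269×(0.0909+0.0640) / (0.0640×(0.0909+0.269)) = 0.04167/0.02303 = 1.81.

1.81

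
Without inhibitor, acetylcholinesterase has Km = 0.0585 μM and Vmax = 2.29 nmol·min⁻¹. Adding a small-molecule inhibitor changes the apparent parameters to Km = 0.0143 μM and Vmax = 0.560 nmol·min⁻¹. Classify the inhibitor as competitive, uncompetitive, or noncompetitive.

Both Km and Vmax decrease by the same factor (~4.09-fold) — characteristic of uncompetitive inhibition.

uncompetitive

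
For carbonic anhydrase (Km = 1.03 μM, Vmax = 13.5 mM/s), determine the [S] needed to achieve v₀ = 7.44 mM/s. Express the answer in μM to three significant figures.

1.26 μM

The required fractional saturation is v/Vmax = 7.44/13.5 = 0.5511.
Then [S]/(Km+[S]) = 0.5511 ⇒ [S] = 1.03 × 0.5511/(1 − 0.5511) = 1.26 μM.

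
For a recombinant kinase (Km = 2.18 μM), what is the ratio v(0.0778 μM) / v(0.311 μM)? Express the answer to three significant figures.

The fractional saturations are [S]/(Km+[S]) = 0.311/2.491 = 0.1248 and 0.0778/2.258 = 0.03446.
v₂/v₁ is just their ratio: 0.03446/0.1248 = 0.276.

0.276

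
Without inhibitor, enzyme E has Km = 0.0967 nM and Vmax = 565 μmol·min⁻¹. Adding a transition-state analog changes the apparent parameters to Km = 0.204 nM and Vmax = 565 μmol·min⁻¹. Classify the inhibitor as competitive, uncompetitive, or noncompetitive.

competitive

Km increases (0.0967 → 0.204 nM) while Vmax is unchanged — the hallmark of competitive inhibition.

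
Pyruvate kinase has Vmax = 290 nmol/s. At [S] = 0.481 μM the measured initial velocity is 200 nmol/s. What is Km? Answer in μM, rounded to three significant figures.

v/Vmax = 200/290 = 0.6897 = [S]/(Km+[S]).
So Km + [S] = [S]/0.6897 = 0.6974 μM, giving Km = 0.6974 − 0.481 = 0.216 μM.

0.216 μM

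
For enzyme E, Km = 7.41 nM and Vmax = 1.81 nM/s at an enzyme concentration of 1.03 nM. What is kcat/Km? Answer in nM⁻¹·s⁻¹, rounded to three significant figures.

0.237 nM⁻¹·s⁻¹

kcat = Vmax/[E]total = 1.81/1.03 = 1.76 s⁻¹.
kcat/Km = 1.76/7.41 = 0.237 nM⁻¹·s⁻¹.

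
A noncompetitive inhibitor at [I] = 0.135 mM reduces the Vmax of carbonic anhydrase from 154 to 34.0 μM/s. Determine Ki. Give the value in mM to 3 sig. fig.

Noncompetitive: Vmax,app = Vmax/α with α = 1 + [I]/Ki.
α = Vmax/Vmax,app = 154/34.0 = 4.529.
Ki = [I]/(α − 1) = 0.135/3.529 = 0.0383 mM.

0.0383 mM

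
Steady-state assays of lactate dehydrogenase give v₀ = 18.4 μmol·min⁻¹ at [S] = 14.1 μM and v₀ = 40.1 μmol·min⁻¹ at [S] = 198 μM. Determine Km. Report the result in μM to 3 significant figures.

In reciprocal form, 1/v = (Km/Vmax)·(1/[S]) + 1/Vmax. The two points give (1/[S], 1/v) = (0.07092, 0.05435) and (0.005051, 0.02494).
Slope = (0.05435 − 0.02494)/(0.07092 − 0.005051) = 0.4465; intercept = 0.05435 − 0.4465×0.07092 = 0.02268.
Vmax = 1/intercept = 44.1 μmol·min⁻¹; Km = slope × Vmax = 0.4465 × 44.1 = 19.7 μM.

19.7 μM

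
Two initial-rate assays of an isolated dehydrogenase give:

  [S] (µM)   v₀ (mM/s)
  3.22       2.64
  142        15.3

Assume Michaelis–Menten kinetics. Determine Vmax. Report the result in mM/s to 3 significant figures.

17.2 mM/s

From v = Vmax[S]/(Km+[S]), each point gives Vmax = v(Km+[S])/[S].
Equating: 2.64(Km+3.22)/3.22 = 15.3(Km+142)/142.
0.8199·Km + 2.64 = 0.1077·Km + 15.3, so (0.8199 − 0.1077)·Km = 15.3 − 2.64.
Km = 12.66/0.7121 = 17.8 µM; then Vmax = 2.64(17.8+3.22)/3.22 = 17.2 mM/s.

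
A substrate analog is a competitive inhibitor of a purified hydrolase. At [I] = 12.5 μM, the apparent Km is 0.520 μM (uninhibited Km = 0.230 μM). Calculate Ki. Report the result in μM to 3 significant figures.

Competitive: Km,app = α·Km with α = 1 + [I]/Ki.
α = Km,app/Km = 0.520/0.230 = 2.261.
Ki = [I]/(α − 1) = 12.5/1.261 = 9.91 μM.

9.91 μM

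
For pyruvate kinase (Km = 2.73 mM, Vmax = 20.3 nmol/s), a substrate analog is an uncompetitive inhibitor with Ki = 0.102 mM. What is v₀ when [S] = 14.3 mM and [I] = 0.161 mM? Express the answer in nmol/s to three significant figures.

α = 1 + [I]/Ki = 1 + 0.161/0.102 = 2.578.
For an uncompetitive inhibitor, both parameters are divided by α, giving Vmax/α and Km/α: Km,app = 1.06 mM, Vmax,app = 7.87 nmol/s.
v = Vmax,app·[S]/(Km,app + [S]) = 7.87 × 14.3/(1.06 + 14.3) = 7.33 nmol/s.

7.33 nmol/s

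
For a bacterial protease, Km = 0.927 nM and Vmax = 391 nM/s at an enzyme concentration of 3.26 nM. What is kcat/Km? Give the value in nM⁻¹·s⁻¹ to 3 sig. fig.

kcat = Vmax/[E]total = 391/3.26 = 120 s⁻¹.
kcat/Km = 120/0.927 = 129 nM⁻¹·s⁻¹.

129 nM⁻¹·s⁻¹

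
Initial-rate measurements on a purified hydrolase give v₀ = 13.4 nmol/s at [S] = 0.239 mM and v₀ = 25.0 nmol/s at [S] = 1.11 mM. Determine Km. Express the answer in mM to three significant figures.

0.346 mM

From v = Vmax[S]/(Km+[S]), each point gives Vmax = v(Km+[S])/[S].
Equating: 13.4(Km+0.239)/0.239 = 25.0(Km+1.11)/1.11.
56.07·Km + 13.4 = 22.52·Km + 25.0, so (56.07 − 22.52)·Km = 25.0 − 13.4.
Km = 11.60/33.54 = 0.346 mM; then Vmax = 13.4(0.346+0.239)/0.239 = 32.8 nmol/s.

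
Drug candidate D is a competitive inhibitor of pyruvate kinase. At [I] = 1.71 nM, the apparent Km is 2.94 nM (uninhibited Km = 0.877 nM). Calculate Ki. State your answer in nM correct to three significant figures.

0.727 nM

Competitive: Km,app = α·Km with α = 1 + [I]/Ki.
α = Km,app/Km = 2.94/0.877 = 3.352.
Since α = 1 + [I]/Ki, [I]/Ki = 3.352 − 1 = 2.352 and Ki = 1.71/2.352 = 0.727 nM.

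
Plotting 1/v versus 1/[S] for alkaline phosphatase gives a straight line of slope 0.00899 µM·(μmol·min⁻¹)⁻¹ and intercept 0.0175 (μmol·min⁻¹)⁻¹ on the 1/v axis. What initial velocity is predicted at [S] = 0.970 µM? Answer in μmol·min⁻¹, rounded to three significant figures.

The y-intercept is 1/Vmax, so Vmax = 1/0.0175 = 57.1 μmol·min⁻¹.
The slope is Km/Vmax, so Km = 0.00899 × 57.1 = 0.514 µM.
Then v = 57.1 × 0.970/(0.514 + 0.970) = 37.4 μmol·min⁻¹.

37.4 μmol·min⁻¹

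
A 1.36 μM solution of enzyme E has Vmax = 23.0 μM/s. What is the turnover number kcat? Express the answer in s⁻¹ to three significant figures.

kcat = Vmax/[E]total = 23.0 μM/s / 1.36 μM = 16.9 s⁻¹.

16.9 s⁻¹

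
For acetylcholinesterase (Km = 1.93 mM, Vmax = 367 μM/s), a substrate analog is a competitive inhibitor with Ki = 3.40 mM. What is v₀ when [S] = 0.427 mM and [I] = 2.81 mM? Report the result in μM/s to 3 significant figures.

39.7 μM/s

α = 1 + [I]/Ki = 1 + 2.81/3.40 = 1.826.
For a competitive inhibitor, Vmax is unchanged and the apparent Km becomes α·Km: Km,app = 3.53 mM, Vmax,app = 367 μM/s.
v = Vmax,app·[S]/(Km,app + [S]) = 367 × 0.427/(3.53 + 0.427) = 39.7 μM/s.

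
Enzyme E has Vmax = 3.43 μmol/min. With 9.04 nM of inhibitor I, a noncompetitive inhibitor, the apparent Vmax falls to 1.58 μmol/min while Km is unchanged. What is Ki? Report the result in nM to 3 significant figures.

7.72 nM

Noncompetitive: Vmax,app = Vmax/α with α = 1 + [I]/Ki.
α = Vmax/Vmax,app = 3.43/1.58 = 2.171.
Since α = 1 + [I]/Ki, [I]/Ki = 2.171 − 1 = 1.171 and Ki = 9.04/1.171 = 7.72 nM.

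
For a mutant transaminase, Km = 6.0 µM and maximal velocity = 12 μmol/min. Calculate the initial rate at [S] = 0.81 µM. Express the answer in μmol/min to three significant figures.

1.43 μmol/min

[S]/(Km+[S]) = 0.81/6.810 = 0.1189, the fractional saturation.
v = 0.1189 × Vmax = 0.1189 × 12 = 1.43 μmol/min.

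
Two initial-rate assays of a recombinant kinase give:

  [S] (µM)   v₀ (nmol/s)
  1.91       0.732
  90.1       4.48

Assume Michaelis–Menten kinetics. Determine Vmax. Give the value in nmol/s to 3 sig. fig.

5.04 nmol/s

From v = Vmax[S]/(Km+[S]), each point gives Vmax = v(Km+[S])/[S].
Equating: 0.732(Km+1.91)/1.91 = 4.48(Km+90.1)/90.1.
0.3832·Km + 0.732 = 0.04972·Km + 4.48, so (0.3832 − 0.04972)·Km = 4.48 − 0.732.
Km = 3.748/0.3335 = 11.2 µM; then Vmax = 0.732(11.2+1.91)/1.91 = 5.04 nmol/s.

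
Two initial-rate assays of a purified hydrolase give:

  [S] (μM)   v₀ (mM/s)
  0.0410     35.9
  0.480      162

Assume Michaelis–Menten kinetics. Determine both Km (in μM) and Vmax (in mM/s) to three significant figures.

Km = 0.234 μM; Vmax = 241 mM/s

In reciprocal form, 1/v = (Km/Vmax)·(1/[S]) + 1/Vmax. The two points give (1/[S], 1/v) = (24.39, 0.02786) and (2.083, 0.006173).
Slope = (0.02786 − 0.006173)/(24.39 − 2.083) = 0.0009720; intercept = 0.02786 − 0.0009720×24.39 = 0.004148.
Vmax = 1/intercept = 241 mM/s; Km = slope × Vmax = 0.0009720 × 241 = 0.234 μM.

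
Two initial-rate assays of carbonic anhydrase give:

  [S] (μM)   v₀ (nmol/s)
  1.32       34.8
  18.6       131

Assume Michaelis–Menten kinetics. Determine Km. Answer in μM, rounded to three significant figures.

4.98 μM

In reciprocal form, 1/v = (Km/Vmax)·(1/[S]) + 1/Vmax. The two points give (1/[S], 1/v) = (0.7576, 0.02874) and (0.05376, 0.007634).
Slope = (0.02874 − 0.007634)/(0.7576 − 0.05376) = 0.02998; intercept = 0.02874 − 0.02998×0.7576 = 0.006022.
Vmax = 1/intercept = 166 nmol/s; Km = slope × Vmax = 0.02998 × 166 = 4.98 μM.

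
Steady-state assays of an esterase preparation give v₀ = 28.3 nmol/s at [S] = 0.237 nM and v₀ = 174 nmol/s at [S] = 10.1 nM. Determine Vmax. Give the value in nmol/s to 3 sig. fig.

In reciprocal form, 1/v = (Km/Vmax)·(1/[S]) + 1/Vmax. The two points give (1/[S], 1/v) = (4.219, 0.03534) and (0.09901, 0.005747).
Slope = (0.03534 − 0.005747)/(4.219 − 0.09901) = 0.007181; intercept = 0.03534 − 0.007181×4.219 = 0.005036.
Vmax = 1/intercept = 199 nmol/s; Km = slope × Vmax = 0.007181 × 199 = 1.43 nM.

199 nmol/s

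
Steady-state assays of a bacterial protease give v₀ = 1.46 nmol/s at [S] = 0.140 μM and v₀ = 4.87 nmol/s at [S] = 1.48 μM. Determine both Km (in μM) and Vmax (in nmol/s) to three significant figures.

Km = 0.478 μM; Vmax = 6.44 nmol/s

From v = Vmax[S]/(Km+[S]), each point gives Vmax = v(Km+[S])/[S].
Equating: 1.46(Km+0.140)/0.140 = 4.87(Km+1.48)/1.48.
10.43·Km + 1.46 = 3.291·Km + 4.87, so (10.43 − 3.291)·Km = 4.87 − 1.46.
Km = 3.410/7.138 = 0.478 μM; then Vmax = 1.46(0.478+0.140)/0.140 = 6.44 nmol/s.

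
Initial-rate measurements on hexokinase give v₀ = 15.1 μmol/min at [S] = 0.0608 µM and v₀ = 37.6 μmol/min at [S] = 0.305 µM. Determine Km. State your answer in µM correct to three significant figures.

From v = Vmax[S]/(Km+[S]), each point gives Vmax = v(Km+[S])/[S].
Equating: 15.1(Km+0.0608)/0.0608 = 37.6(Km+0.305)/0.305.
248.4·Km + 15.1 = 123.3·Km + 37.6, so (248.4 − 123.3)·Km = 37.6 − 15.1.
Km = 22.50/125.1 = 0.180 µM; then Vmax = 15.1(0.180+0.0608)/0.0608 = 59.8 μmol/min.

0.180 µM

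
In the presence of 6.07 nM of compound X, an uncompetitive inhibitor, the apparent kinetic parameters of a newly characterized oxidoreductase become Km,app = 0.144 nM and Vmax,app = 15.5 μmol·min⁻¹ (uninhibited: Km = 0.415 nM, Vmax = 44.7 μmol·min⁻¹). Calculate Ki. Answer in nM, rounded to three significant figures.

3.22 nM

Uncompetitive: Vmax,app = Vmax/α (and Km,app = Km/α) with α = 1 + [I]/Ki.
α = Vmax/Vmax,app = 44.7/15.5 = 2.884.
Ki = [I]/(α − 1) = 6.07/1.884 = 3.22 nM.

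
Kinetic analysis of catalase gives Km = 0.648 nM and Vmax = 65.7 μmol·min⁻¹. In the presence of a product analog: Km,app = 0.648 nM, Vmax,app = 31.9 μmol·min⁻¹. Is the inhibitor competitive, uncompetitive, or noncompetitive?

Vmax decreases (65.7 → 31.9 μmol·min⁻¹) while Km is unchanged — pure noncompetitive inhibition.

noncompetitive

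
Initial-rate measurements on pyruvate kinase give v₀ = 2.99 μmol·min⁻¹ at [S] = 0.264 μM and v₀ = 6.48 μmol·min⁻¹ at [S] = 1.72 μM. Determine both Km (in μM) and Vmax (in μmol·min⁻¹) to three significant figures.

Km = 0.462 μM; Vmax = 8.22 μmol·min⁻¹

From v = Vmax[S]/(Km+[S]), each point gives Vmax = v(Km+[S])/[S].
Equating: 2.99(Km+0.264)/0.264 = 6.48(Km+1.72)/1.72.
11.33·Km + 2.99 = 3.767·Km + 6.48, so (11.33 − 3.767)·Km = 6.48 − 2.99.
Km = 3.490/7.558 = 0.462 μM; then Vmax = 2.99(0.462+0.264)/0.264 = 8.22 μmol·min⁻¹.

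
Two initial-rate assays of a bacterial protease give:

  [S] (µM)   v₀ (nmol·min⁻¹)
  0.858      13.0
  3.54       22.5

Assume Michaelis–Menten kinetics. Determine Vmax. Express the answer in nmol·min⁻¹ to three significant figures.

29.4 nmol·min⁻¹

From v = Vmax[S]/(Km+[S]), each point gives Vmax = v(Km+[S])/[S].
Equating: 13.0(Km+0.858)/0.858 = 22.5(Km+3.54)/3.54.
15.15·Km + 13.0 = 6.356·Km + 22.5, so (15.15 − 6.356)·Km = 22.5 − 13.0.
Km = 9.500/8.796 = 1.08 µM; then Vmax = 13.0(1.08+0.858)/0.858 = 29.4 nmol·min⁻¹.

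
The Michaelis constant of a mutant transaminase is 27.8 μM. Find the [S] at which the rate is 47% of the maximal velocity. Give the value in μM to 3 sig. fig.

24.7 μM

v/Vmax = [S]/(Km+[S]) = 0.47, so [S] = Km·0.47/(1 − 0.47) = 27.8 × 0.8868.
[S] = 24.7 μM.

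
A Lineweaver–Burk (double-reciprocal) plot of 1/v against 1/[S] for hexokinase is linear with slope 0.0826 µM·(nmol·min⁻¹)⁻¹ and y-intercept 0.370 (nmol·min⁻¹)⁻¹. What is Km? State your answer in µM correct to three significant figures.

y-intercept = 1/Vmax ⇒ Vmax = 2.70 nmol·min⁻¹; slope = Km/Vmax ⇒ Km = slope × Vmax.
Km = 0.0826 × 2.70 = 0.223 µM.

0.223 µM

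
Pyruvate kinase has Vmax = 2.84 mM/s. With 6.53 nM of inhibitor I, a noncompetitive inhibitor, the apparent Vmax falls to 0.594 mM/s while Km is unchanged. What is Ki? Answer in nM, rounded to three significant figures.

1.73 nM

Noncompetitive: Vmax,app = Vmax/α with α = 1 + [I]/Ki.
α = Vmax/Vmax,app = 2.84/0.594 = 4.781.
Since α = 1 + [I]/Ki, [I]/Ki = 4.781 − 1 = 3.781 and Ki = 6.53/3.781 = 1.73 nM.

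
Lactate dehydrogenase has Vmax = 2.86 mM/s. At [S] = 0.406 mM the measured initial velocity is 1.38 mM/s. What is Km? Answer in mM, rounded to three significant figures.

v/Vmax = 1.38/2.86 = 0.4825 = [S]/(Km+[S]).
So Km + [S] = [S]/0.4825 = 0.8414 mM, giving Km = 0.8414 − 0.406 = 0.435 mM.

0.435 mM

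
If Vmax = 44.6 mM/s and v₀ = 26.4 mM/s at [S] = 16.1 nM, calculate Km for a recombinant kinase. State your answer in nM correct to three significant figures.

From v = Vmax[S]/(Km+[S]), Km = [S](Vmax − v)/v.
Km = 16.1 × (44.6 − 26.4) / 26.4 = 293.0/26.4 = 11.1 nM.

11.1 nM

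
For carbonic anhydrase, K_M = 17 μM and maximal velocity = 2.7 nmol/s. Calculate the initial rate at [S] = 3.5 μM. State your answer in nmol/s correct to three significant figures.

v = Vmax·[S]/(Km + [S]) = 2.7 × 3.5 / (17 + 3.5)
  = 9.450 / 20.50 = 0.461 nmol/s.

0.461 nmol/s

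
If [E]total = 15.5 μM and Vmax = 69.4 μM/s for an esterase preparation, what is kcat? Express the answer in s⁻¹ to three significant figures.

4.48 s⁻¹

kcat = Vmax/[E]total = 69.4 μM/s / 15.5 μM = 4.48 s⁻¹.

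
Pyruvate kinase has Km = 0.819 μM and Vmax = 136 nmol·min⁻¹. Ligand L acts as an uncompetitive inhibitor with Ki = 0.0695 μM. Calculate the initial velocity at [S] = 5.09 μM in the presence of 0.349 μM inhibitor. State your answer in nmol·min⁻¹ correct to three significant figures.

α = 1 + [I]/Ki = 1 + 0.349/0.0695 = 6.022.
For an uncompetitive inhibitor, both parameters are divided by α, giving Vmax/α and Km/α: Km,app = 0.136 μM, Vmax,app = 22.6 nmol·min⁻¹.
v = Vmax,app·[S]/(Km,app + [S]) = 22.6 × 5.09/(0.136 + 5.09) = 22.0 nmol·min⁻¹.

22.0 nmol·min⁻¹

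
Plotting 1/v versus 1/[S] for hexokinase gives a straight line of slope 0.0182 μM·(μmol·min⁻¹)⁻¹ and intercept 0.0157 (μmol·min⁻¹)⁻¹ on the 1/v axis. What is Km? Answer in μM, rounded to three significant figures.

1.16 μM

y-intercept = 1/Vmax ⇒ Vmax = 63.7 μmol·min⁻¹; slope = Km/Vmax ⇒ Km = slope × Vmax.
Km = 0.0182 × 63.7 = 1.16 μM.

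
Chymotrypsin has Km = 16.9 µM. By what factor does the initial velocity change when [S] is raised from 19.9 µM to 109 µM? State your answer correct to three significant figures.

1.60

The fractional saturations are [S]/(Km+[S]) = 19.9/36.80 = 0.5408 and 109/125.9 = 0.8658.
v₂/v₁ is just their ratio: 0.8658/0.5408 = 1.60.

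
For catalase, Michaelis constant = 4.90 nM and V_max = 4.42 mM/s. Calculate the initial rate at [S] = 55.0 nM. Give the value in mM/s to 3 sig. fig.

4.06 mM/s

v = Vmax·[S]/(Km + [S]) = 4.42 × 55.0 / (4.90 + 55.0)
  = 243.1 / 59.90 = 4.06 mM/s.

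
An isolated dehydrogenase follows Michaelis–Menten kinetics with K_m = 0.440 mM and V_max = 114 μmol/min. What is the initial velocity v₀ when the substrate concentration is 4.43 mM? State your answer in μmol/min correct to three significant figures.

v = Vmax·[S]/(Km + [S]) = 114 × 4.43 / (0.440 + 4.43)
  = 505.0 / 4.870 = 104 μmol/min.

104 μmol/min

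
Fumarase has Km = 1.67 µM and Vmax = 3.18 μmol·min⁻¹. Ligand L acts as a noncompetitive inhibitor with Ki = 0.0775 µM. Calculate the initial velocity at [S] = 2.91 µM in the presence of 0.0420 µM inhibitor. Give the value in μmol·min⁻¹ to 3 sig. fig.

With α = 1 + [I]/Ki = 1 + 0.0420/0.0775 = 1.542, the noncompetitive rate law is v = (Vmax/α)·[S] / (Km + [S]).
v = (3.18/1.542)×2.91 / (1.67 + 2.91) = 6.001/4.580 = 1.31 μmol·min⁻¹.

1.31 μmol·min⁻¹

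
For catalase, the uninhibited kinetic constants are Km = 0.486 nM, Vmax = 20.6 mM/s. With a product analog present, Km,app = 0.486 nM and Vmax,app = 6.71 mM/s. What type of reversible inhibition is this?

Vmax decreases (20.6 → 6.71 mM/s) while Km is unchanged — pure noncompetitive inhibition.

noncompetitive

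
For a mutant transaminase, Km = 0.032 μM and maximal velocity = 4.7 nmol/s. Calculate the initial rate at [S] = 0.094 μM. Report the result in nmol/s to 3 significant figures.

v = Vmax·[S]/(Km + [S]) = 4.7 × 0.094 / (0.032 + 0.094)
  = 0.4418 / 0.1260 = 3.51 nmol/s.

3.51 nmol/s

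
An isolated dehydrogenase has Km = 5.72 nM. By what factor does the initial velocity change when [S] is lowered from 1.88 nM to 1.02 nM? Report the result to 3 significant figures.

0.612

Since Vmax cancels, v₂/v₁ = [S]₂(Km+[S]₁) / [S]₁(Km+[S]₂).
= 1.02×(5.72+1.88) / (1.88×(5.72+1.02)) = 7.752/12.67 = 0.612.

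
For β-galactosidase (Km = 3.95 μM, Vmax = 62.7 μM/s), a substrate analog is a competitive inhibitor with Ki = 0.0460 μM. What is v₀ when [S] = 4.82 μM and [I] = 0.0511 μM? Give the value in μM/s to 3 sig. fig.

α = 1 + [I]/Ki = 1 + 0.0511/0.0460 = 2.111.
For a competitive inhibitor, Vmax is unchanged and the apparent Km becomes α·Km: Km,app = 8.34 μM, Vmax,app = 62.7 μM/s.
v = Vmax,app·[S]/(Km,app + [S]) = 62.7 × 4.82/(8.34 + 4.82) = 23.0 μM/s.

23.0 μM/s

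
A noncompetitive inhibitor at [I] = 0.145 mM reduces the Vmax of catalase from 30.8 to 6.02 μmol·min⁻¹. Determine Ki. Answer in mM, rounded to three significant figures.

0.0352 mM

Noncompetitive: Vmax,app = Vmax/α with α = 1 + [I]/Ki.
α = Vmax/Vmax,app = 30.8/6.02 = 5.116.
Ki = [I]/(α − 1) = 0.145/4.116 = 0.0352 mM.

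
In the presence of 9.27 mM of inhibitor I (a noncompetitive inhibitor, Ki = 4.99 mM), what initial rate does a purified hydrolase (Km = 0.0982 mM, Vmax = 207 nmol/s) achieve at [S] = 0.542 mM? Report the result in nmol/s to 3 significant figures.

61.3 nmol/s

With α = 1 + [I]/Ki = 1 + 9.27/4.99 = 2.858, the noncompetitive rate law is v = (Vmax/α)·[S] / (Km + [S]).
v = (207/2.858)×0.542 / (0.0982 + 0.542) = 39.26/0.6402 = 61.3 nmol/s.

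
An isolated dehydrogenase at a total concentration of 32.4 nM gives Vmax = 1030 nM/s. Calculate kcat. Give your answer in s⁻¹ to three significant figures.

31.8 s⁻¹

kcat = Vmax/[E]total = 1030 nM/s / 32.4 nM = 31.8 s⁻¹.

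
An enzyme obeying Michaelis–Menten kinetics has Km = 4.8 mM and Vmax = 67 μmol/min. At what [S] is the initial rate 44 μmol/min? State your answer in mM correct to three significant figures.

9.18 mM

The required fractional saturation is v/Vmax = 44/67 = 0.6567.
Then [S]/(Km+[S]) = 0.6567 ⇒ [S] = 4.8 × 0.6567/(1 − 0.6567) = 9.18 mM.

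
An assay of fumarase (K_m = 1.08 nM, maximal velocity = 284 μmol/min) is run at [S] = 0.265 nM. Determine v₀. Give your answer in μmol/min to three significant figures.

56.0 μmol/min

[S]/(Km+[S]) = 0.265/1.345 = 0.1970, the fractional saturation.
v = 0.1970 × Vmax = 0.1970 × 284 = 56.0 μmol/min.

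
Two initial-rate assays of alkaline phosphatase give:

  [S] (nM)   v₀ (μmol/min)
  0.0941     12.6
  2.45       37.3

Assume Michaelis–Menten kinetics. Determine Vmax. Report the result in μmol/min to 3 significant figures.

From v = Vmax[S]/(Km+[S]), each point gives Vmax = v(Km+[S])/[S].
Equating: 12.6(Km+0.0941)/0.0941 = 37.3(Km+2.45)/2.45.
133.9·Km + 12.6 = 15.22·Km + 37.3, so (133.9 − 15.22)·Km = 37.3 − 12.6.
Km = 24.70/118.7 = 0.208 nM; then Vmax = 12.6(0.208+0.0941)/0.0941 = 40.5 μmol/min.

40.5 μmol/min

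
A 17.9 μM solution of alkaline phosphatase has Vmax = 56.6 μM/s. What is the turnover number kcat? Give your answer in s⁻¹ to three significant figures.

3.16 s⁻¹

kcat = Vmax/[E]total = 56.6 μM/s / 17.9 μM = 3.16 s⁻¹.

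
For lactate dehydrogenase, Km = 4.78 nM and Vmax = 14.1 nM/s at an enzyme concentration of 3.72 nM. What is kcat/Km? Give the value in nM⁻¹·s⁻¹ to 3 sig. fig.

0.793 nM⁻¹·s⁻¹

kcat = Vmax/[E]total = 14.1/3.72 = 3.79 s⁻¹.
kcat/Km = 3.79/4.78 = 0.793 nM⁻¹·s⁻¹.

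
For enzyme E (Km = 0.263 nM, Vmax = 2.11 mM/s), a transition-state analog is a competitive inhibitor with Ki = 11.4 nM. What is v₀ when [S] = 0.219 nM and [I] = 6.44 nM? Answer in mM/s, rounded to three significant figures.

0.733 mM/s

α = 1 + [I]/Ki = 1 + 6.44/11.4 = 1.565.
For a competitive inhibitor, Vmax is unchanged and the apparent Km becomes α·Km: Km,app = 0.412 nM, Vmax,app = 2.11 mM/s.
v = Vmax,app·[S]/(Km,app + [S]) = 2.11 × 0.219/(0.412 + 0.219) = 0.733 mM/s.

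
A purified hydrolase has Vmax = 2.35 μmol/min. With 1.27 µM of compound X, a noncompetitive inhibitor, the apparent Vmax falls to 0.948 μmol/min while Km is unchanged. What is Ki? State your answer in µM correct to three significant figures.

0.859 µM

Noncompetitive: Vmax,app = Vmax/α with α = 1 + [I]/Ki.
α = Vmax/Vmax,app = 2.35/0.948 = 2.479.
Since α = 1 + [I]/Ki, [I]/Ki = 2.479 − 1 = 1.479 and Ki = 1.27/1.479 = 0.859 µM.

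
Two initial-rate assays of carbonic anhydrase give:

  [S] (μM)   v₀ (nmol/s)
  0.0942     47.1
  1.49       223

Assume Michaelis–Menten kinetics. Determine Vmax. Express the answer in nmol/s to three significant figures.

298 nmol/s

From v = Vmax[S]/(Km+[S]), each point gives Vmax = v(Km+[S])/[S].
Equating: 47.1(Km+0.0942)/0.0942 = 223(Km+1.49)/1.49.
500.0·Km + 47.1 = 149.7·Km + 223, so (500.0 − 149.7)·Km = 223 − 47.1.
Km = 175.9/350.3 = 0.502 μM; then Vmax = 47.1(0.502+0.0942)/0.0942 = 298 nmol/s.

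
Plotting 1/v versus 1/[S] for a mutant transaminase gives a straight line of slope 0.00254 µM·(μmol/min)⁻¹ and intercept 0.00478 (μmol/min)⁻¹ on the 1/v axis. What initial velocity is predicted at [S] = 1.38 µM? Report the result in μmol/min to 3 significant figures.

The y-intercept is 1/Vmax, so Vmax = 1/0.00478 = 209 μmol/min.
The slope is Km/Vmax, so Km = 0.00254 × 209 = 0.531 µM.
Then v = 209 × 1.38/(0.531 + 1.38) = 151 μmol/min.

151 μmol/min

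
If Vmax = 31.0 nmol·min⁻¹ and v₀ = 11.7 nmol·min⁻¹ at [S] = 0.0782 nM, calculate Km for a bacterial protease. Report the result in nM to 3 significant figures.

v/Vmax = 11.7/31.0 = 0.3774 = [S]/(Km+[S]).
So Km + [S] = [S]/0.3774 = 0.2072 nM, giving Km = 0.2072 − 0.0782 = 0.129 nM.

0.129 nM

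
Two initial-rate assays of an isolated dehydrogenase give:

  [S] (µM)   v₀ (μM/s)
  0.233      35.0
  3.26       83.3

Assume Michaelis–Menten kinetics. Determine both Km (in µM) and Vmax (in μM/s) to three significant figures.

In reciprocal form, 1/v = (Km/Vmax)·(1/[S]) + 1/Vmax. The two points give (1/[S], 1/v) = (4.292, 0.02857) and (0.3067, 0.01200).
Slope = (0.02857 − 0.01200)/(4.292 − 0.3067) = 0.004157; intercept = 0.02857 − 0.004157×4.292 = 0.01073.
Vmax = 1/intercept = 93.2 μM/s; Km = slope × Vmax = 0.004157 × 93.2 = 0.387 µM.

Km = 0.387 µM; Vmax = 93.2 μM/s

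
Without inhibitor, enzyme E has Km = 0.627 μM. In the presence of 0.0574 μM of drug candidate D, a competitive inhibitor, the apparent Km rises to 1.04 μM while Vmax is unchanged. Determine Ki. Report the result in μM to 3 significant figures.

Competitive: Km,app = α·Km with α = 1 + [I]/Ki.
α = Km,app/Km = 1.04/0.627 = 1.659.
Since α = 1 + [I]/Ki, [I]/Ki = 1.659 − 1 = 0.6587 and Ki = 0.0574/0.6587 = 0.0871 μM.

0.0871 μM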